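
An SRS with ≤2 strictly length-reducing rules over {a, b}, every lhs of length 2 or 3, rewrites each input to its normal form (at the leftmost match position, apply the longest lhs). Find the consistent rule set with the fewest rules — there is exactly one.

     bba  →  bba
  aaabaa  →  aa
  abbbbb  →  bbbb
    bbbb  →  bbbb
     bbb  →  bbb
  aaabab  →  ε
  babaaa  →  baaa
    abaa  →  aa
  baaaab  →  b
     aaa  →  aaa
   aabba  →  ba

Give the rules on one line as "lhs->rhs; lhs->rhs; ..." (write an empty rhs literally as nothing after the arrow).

aab->ab; ab->

  | bba
  | aaabaa => aabaa => abaa => aa
  | abbbbb => bbbb
  | bbbb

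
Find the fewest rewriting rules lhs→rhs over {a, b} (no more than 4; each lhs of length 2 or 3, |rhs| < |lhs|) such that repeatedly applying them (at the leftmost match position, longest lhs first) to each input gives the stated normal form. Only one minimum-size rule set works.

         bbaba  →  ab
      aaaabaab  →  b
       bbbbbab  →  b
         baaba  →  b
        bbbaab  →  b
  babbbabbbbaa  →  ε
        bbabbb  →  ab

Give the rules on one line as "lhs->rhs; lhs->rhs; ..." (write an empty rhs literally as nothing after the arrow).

  | bbaba => aba => ab
  | aaaabaab => aabaab => baab => bab => b
  | bbbbbab => bbbab => bab => b
  | baaba => baba => ba => b

aa->; ba->b; bab->b; bb->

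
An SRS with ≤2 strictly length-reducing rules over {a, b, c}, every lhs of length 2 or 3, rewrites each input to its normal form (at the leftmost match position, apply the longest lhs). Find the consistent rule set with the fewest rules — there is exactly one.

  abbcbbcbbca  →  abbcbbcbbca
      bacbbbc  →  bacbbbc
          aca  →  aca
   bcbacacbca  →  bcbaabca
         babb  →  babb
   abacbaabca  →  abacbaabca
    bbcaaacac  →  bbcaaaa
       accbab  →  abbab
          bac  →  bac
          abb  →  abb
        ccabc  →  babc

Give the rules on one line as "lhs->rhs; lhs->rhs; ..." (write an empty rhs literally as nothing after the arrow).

cac->a; cc->b

  | abbcbbcbbca
  | bacbbbc
  | aca
  | bcbacacbca => bcbaabca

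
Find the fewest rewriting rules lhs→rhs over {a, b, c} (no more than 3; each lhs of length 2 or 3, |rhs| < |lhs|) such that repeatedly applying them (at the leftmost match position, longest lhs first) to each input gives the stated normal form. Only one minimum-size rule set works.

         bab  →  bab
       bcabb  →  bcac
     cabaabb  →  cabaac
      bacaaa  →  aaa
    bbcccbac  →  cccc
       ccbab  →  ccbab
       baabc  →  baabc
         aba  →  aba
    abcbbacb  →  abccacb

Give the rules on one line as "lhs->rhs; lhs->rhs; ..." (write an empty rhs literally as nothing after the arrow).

bac->; bb->c

  | bab
  | bcabb => bcac
  | cabaabb => cabaac
  | bacaaa => aaa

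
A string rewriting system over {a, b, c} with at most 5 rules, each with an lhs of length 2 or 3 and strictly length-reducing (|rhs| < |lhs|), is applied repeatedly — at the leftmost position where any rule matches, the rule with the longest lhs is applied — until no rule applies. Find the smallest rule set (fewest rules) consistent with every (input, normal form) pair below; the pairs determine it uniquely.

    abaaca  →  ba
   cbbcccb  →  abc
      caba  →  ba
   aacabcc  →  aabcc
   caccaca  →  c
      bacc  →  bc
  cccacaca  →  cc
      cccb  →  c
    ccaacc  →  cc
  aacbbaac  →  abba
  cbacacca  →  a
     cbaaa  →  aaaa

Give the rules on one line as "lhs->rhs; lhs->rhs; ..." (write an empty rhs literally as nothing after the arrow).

  | abaaca => baca => ba
  | cbbcccb => abcccb => abcca => abc
  | caba => ba
  | aacabcc => aabcc

aba->b; ac->; ca->; cb->a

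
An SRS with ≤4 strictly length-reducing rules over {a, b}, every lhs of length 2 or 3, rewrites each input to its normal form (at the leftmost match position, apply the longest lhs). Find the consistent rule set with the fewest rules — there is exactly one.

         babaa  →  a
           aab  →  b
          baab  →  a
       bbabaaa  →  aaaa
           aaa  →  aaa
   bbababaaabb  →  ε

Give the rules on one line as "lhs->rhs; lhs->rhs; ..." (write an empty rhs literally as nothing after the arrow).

  | babaa => baa => a
  | aab => b
  | baab => ab => a
  | bbabaaa => abaaa => aaaa

aab->b; ab->a; ba->; bb->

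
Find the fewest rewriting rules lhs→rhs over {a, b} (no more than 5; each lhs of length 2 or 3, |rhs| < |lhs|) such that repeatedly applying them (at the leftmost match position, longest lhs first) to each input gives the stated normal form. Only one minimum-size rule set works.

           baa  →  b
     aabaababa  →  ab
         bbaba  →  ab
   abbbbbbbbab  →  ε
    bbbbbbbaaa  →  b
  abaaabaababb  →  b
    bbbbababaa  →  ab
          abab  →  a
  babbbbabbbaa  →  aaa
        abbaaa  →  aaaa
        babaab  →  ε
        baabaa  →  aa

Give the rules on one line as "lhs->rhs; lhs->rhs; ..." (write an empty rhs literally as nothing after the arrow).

aab->; ba->b; bb->; bbb->

  | baa => ba => b
  | aabaababa => aababa => aba => ab
  | bbaba => aba => ab
  | abbbbbbbbab => abbbbbab => abbab => aab => ε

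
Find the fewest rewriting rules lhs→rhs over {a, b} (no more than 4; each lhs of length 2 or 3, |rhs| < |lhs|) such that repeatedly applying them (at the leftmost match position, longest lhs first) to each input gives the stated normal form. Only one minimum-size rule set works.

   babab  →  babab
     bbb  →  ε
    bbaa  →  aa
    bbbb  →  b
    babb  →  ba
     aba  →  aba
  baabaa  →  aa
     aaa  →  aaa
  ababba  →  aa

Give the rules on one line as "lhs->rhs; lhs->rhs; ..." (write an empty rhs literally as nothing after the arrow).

baa->a; bb->; bbb->

  | babab
  | bbb => ε
  | bbaa => aa
  | bbbb => b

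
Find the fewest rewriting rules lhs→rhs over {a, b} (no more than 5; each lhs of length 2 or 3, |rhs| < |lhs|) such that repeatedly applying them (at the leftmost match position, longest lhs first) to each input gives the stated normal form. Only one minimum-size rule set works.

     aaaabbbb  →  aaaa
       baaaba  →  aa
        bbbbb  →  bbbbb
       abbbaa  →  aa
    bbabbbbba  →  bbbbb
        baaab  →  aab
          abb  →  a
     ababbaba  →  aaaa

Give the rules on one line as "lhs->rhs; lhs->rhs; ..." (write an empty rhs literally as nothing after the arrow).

abb->a; ba->; bab->a; bba->b

  | aaaabbbb => aaaabb => aaaa
  | baaaba => aaba => aa
  | bbbbb
  | abbbaa => abaa => aa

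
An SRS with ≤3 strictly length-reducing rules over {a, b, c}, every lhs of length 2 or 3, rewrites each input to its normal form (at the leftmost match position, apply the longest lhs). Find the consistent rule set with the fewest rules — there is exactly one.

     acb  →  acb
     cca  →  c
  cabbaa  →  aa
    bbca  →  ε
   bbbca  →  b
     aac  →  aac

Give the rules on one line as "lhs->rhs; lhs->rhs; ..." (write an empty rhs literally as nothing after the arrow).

bb->; ca->

  | acb
  | cca => c
  | cabbaa => bbaa => aa
  | bbca => ca => ε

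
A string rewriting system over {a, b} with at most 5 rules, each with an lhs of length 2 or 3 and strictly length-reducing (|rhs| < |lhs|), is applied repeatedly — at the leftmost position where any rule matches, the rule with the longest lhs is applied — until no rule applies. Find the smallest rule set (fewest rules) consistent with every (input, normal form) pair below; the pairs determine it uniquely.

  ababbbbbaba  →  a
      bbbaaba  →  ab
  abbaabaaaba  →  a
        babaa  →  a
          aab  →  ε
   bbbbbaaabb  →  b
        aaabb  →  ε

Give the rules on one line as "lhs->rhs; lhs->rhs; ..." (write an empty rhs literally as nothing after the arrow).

  | ababbbbbaba => abbbbbbaba => abbbbaba => abbaba => aaba => bba => a
  | bbbaaba => baaba => aba => ab
  | abbaabaaaba => aaabaaaba => babaaaba => baaaba => aaba => bba => a
  | babaa => baa => a

aa->b; aba->ab; ba->; bb->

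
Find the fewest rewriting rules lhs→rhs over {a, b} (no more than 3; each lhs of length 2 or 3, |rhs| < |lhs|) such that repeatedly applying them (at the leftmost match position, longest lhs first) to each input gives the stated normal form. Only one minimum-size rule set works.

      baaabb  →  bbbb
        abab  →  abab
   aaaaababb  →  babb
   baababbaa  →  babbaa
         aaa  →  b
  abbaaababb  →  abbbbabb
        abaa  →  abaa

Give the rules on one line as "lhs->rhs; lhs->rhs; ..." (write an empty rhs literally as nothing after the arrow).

aaa->b; aab->

  | baaabb => bbbb
  | abab
  | aaaaababb => baababb => babb
  | baababbaa => babbaa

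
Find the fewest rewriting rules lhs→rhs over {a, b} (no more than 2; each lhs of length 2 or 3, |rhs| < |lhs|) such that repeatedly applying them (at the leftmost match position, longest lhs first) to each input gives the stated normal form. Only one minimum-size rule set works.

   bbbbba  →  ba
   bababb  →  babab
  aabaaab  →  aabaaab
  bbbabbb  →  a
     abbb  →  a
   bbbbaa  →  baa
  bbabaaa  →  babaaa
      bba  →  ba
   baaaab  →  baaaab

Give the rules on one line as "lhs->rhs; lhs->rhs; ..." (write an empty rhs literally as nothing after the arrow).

  | bbbbba => bba => ba
  | bababb => babab
  | aabaaab
  | bbbabbb => abbb => a

bb->b; bbb->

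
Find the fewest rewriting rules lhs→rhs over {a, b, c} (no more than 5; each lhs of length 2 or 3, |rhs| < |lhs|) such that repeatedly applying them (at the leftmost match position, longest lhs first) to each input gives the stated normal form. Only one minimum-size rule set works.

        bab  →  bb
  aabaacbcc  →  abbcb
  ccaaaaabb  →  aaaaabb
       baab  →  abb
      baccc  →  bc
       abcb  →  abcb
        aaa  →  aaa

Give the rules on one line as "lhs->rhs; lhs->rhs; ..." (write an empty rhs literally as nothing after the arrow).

aba->bb; ba->b; baa->ab; cc->

  | bab => bb
  | aabaacbcc => abbacbcc => abbcbcc => abbcb
  | ccaaaaabb => aaaaabb
  | baab => abb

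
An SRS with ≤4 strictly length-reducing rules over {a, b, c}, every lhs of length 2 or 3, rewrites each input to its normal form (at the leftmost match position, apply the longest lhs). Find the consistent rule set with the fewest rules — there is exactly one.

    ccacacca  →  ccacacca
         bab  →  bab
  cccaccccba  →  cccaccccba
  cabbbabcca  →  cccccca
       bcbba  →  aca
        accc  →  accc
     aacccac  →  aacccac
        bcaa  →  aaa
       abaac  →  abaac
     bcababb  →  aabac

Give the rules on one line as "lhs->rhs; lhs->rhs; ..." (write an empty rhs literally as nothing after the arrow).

bb->c; bc->a; cab->cc

  | ccacacca
  | bab
  | cccaccccba
  | cabbbabcca => ccbbabcca => cccabcca => cccccca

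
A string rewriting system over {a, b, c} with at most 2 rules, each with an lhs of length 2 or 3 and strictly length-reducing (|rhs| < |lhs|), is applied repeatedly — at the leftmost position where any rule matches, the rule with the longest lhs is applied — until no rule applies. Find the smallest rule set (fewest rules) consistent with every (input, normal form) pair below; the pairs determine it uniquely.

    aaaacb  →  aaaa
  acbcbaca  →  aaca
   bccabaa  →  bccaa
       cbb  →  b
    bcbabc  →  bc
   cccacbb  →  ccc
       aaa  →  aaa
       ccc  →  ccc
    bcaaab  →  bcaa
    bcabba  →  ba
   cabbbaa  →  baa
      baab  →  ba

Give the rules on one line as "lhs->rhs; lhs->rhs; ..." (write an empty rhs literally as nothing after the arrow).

ab->; cb->

  | aaaacb => aaaa
  | acbcbaca => acbaca => aaca
  | bccabaa => bccaa
  | cbb => b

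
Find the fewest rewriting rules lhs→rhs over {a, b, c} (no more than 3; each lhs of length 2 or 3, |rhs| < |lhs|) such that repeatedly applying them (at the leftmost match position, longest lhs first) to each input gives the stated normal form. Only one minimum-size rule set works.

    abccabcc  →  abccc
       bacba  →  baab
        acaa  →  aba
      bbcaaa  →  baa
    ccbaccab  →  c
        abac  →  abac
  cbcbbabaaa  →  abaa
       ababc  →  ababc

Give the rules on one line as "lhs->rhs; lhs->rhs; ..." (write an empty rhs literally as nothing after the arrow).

  | abccabcc => abcbbcc => abccc
  | bacba => baab
  | acaa => aba
  | bbcaaa => caaa => baa

bb->; ca->b; cba->ab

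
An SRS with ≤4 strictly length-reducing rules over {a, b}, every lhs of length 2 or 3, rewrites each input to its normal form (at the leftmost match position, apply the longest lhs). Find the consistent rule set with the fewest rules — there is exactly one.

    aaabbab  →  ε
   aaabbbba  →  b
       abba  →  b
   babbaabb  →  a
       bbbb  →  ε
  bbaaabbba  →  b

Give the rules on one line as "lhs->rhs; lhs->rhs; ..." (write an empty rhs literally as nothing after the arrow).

aa->b; ba->a; bb->

  | aaabbab => babbab => abbab => aab => bb => ε
  | aaabbbba => babbbba => abbbba => abba => aa => b
  | abba => aa => b
  | babbaabb => abbaabb => aaabb => babb => abb => a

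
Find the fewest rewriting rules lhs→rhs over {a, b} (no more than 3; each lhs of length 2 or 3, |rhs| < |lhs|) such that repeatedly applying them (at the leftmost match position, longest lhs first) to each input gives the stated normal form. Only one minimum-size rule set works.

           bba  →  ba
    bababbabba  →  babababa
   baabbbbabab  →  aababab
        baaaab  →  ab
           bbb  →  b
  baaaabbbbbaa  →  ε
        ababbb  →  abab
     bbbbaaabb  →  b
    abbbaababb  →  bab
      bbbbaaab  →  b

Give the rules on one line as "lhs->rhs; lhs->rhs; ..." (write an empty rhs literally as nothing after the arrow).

  | bba => ba
  | bababbabba => babababba => babababa
  | baabbbbabab => aabbbbabab => aabbbabab => aabbabab => aababab
  | baaaab => aaaab => ab

aaa->; baa->aa; bb->b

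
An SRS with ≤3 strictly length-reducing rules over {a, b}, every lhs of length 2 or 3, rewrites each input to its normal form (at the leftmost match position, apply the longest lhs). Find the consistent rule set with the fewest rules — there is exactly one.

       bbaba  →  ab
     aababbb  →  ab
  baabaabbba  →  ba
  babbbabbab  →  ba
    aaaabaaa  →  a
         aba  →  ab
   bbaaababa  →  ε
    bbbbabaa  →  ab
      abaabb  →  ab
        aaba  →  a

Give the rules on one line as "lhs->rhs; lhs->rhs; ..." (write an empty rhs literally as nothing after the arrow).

aa->b; aba->ab; bb->

  | bbaba => aba => ab
  | aababbb => bbabbb => abbb => ab
  | baabaabbba => bbbaabbba => baabbba => bbbbba => bbba => ba
  | babbbabbab => bababbab => babbbab => babab => babb => ba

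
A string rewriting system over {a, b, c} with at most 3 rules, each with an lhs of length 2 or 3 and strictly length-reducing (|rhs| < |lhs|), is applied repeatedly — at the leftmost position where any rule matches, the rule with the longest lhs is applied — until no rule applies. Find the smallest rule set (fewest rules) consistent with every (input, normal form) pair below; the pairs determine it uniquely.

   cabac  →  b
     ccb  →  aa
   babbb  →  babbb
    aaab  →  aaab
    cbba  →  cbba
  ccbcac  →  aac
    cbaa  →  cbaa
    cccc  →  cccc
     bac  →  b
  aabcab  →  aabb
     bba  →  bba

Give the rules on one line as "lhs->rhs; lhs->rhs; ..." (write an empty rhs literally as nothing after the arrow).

  | cabac => bac => b
  | ccb => aa
  | babbb
  | aaab

bac->b; ca->; ccb->aa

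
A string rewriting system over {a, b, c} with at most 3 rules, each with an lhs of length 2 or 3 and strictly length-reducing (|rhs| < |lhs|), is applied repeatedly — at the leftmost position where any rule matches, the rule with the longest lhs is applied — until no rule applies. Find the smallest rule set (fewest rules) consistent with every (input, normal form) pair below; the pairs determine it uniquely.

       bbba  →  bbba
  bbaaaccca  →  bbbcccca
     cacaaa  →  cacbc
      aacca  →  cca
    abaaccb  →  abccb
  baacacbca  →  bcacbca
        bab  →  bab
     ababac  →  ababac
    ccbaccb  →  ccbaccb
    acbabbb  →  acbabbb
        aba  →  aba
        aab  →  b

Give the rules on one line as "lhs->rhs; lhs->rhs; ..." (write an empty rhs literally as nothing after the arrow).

  | bbba
  | bbaaaccca => bbbcccca
  | cacaaa => cacbc
  | aacca => cca

aa->; aaa->bc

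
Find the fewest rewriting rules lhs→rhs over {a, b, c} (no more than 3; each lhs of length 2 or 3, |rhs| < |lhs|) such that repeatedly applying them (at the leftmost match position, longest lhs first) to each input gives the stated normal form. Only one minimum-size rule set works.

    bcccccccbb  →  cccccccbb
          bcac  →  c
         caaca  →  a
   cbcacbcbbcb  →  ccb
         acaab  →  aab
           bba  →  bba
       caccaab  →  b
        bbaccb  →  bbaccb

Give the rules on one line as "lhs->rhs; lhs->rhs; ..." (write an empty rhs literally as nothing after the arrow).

  | bcccccccbb => cccccccbb
  | bcac => cac => c
  | caaca => aca => a
  | cbcacbcbbcb => ccacbcbbcb => ccbcbbcb => cccbbcb => cccab => ccb

bbc->a; bc->c; ca->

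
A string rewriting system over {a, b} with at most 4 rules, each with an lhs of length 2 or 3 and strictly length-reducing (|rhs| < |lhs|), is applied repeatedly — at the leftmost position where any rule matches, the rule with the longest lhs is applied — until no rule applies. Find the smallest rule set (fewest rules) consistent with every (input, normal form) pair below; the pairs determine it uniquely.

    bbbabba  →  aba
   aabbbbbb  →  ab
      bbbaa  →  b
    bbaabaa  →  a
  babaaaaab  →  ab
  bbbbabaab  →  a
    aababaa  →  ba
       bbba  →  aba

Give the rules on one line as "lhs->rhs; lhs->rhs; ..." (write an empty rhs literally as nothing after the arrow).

aa->b; abb->; baa->a; bb->a

  | bbbabba => ababba => aba
  | aabbbbbb => bbbbbbb => abbbbb => bbb => ab
  | bbbaa => abaa => aa => b
  | bbaabaa => aaabaa => babaa => baa => a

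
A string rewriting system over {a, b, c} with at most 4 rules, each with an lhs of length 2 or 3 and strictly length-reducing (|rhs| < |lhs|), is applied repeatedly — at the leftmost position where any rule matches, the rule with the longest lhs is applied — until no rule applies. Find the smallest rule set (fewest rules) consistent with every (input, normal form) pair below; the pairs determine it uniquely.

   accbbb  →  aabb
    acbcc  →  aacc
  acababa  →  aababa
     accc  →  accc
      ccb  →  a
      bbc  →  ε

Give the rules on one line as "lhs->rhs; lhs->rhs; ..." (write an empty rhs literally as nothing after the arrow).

bbc->; ca->a; cb->a

  | accbbb => acabb => aabb
  | acbcc => aacc
  | acababa => aababa
  | accc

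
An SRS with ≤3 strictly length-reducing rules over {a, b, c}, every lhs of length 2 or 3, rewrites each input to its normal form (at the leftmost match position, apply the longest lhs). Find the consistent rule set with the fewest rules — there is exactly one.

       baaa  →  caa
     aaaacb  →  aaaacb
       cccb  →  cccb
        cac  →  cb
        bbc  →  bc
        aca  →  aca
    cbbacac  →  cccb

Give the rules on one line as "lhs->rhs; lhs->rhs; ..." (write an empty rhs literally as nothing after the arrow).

  | baaa => caa
  | aaaacb
  | cccb
  | cac => cb

ba->c; bb->b; cac->cb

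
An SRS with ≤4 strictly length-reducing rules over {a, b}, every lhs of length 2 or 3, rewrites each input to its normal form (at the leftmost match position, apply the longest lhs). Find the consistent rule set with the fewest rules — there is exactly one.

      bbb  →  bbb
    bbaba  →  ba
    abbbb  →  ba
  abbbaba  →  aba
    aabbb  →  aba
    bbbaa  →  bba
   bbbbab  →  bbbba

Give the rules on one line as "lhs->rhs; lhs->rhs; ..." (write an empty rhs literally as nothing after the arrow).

abb->ba; baa->a; bab->ba

  | bbb
  | bbaba => bbaa => ba
  | abbbb => babb => bab => ba
  | abbbaba => bababa => baaba => aba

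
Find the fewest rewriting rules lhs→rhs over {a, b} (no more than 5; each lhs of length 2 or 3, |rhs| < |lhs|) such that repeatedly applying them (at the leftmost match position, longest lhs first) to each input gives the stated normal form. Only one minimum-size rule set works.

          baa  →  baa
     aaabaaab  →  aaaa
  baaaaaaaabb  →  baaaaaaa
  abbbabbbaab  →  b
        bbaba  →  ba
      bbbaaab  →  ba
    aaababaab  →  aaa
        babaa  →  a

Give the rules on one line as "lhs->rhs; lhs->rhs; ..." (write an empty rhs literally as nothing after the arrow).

  | baa
  | aaabaaab => aaaaab => aaaa
  | baaaaaaaabb => baaaaaaa
  | abbbabbbaab => babbbaab => bbbbaab => bbab => b

ab->; abb->; bab->bb; bba->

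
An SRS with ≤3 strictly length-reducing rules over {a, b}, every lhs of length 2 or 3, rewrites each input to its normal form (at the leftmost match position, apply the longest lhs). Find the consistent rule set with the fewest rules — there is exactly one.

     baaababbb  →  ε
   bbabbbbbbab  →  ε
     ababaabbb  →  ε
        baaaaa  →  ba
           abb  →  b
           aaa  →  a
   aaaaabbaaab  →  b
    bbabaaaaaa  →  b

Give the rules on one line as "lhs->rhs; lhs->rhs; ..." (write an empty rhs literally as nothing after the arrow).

aa->; ab->; bb->a

  | baaababbb => bababbb => babbb => bbb => ab => ε
  | bbabbbbbbab => aabbbbbbab => bbbbbbab => abbbbab => bbbab => abab => ab => ε
  | ababaabbb => abaabbb => aabbb => bbb => ab => ε
  | baaaaa => baaa => ba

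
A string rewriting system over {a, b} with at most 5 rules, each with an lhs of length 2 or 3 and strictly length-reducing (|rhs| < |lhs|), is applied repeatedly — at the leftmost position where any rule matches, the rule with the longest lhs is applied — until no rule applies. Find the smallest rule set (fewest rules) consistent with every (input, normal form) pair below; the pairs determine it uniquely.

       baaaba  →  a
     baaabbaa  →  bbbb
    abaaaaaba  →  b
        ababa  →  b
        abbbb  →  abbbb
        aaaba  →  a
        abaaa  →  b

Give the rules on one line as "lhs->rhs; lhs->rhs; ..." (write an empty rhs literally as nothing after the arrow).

aa->b; ba->a; baa->bb; bab->b

  | baaaba => bbaba => bba => ba => a
  | baaabbaa => bbabbaa => bbbaa => bbbb
  | abaaaaaba => abbaaaba => abbbaba => abbba => abba => aba => aa => b
  | ababa => aba => aa => b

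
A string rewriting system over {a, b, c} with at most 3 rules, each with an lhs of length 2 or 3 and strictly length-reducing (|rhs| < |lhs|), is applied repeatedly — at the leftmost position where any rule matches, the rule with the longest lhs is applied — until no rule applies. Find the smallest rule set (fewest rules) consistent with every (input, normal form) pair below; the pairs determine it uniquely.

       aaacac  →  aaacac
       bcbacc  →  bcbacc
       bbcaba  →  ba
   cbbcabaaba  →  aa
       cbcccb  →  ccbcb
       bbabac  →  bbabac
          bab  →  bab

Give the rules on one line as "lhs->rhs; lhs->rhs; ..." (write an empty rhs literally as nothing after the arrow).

baa->a; bcc->cb; cab->a

  | aaacac
  | bcbacc
  | bbcaba => bbaa => ba
  | cbbcabaaba => cbbaaaba => cbaaba => caba => aa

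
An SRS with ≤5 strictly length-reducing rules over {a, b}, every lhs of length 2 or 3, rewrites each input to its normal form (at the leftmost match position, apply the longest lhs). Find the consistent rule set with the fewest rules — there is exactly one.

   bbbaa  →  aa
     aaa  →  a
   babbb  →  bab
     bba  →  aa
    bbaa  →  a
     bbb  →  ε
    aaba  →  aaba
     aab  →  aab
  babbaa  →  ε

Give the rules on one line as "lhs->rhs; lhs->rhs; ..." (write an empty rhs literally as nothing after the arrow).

  | bbbaa => aa
  | aaa => bb => a
  | babbb => bab
  | bba => aa

aaa->bb; abb->a; bb->a; bbb->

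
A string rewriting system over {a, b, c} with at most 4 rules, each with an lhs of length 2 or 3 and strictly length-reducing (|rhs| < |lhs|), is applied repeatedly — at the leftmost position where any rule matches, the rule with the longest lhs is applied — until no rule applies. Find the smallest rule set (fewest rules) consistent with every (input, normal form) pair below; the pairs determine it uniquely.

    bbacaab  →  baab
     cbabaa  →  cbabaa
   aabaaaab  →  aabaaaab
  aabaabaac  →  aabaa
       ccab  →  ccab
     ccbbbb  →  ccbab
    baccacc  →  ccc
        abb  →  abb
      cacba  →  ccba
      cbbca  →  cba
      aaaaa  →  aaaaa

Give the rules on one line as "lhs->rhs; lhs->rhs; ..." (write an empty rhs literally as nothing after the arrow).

ac->c; bbb->ba; bc->

  | bbacaab => bbcaab => baab
  | cbabaa
  | aabaaaab
  | aabaabaac => aabaabac => aabaabc => aabaa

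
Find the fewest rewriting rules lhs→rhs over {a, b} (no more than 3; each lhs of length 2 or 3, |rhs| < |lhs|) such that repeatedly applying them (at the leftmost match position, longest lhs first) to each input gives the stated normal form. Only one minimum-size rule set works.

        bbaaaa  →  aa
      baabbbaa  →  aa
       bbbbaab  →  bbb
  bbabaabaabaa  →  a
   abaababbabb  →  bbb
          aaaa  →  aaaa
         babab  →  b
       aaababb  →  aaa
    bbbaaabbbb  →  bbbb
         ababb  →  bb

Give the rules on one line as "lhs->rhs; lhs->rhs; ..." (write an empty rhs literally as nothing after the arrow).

aba->; abb->aa; ba->

  | bbaaaa => baaa => aa
  | baabbbaa => abbbaa => aabaa => aa
  | bbbbaab => bbbab => bbb
  | bbabaabaabaa => bbaabaabaa => babaabaa => baabaa => abaa => a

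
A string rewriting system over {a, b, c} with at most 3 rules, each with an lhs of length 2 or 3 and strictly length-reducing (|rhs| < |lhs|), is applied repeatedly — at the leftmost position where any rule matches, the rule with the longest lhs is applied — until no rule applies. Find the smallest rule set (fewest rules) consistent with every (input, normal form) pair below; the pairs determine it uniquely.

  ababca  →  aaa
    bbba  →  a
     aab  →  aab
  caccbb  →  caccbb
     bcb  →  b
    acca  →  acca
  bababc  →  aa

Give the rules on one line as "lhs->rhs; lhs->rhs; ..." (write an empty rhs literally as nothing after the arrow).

ba->a; bc->

  | ababca => aabca => aaa
  | bbba => bba => ba => a
  | aab
  | caccbb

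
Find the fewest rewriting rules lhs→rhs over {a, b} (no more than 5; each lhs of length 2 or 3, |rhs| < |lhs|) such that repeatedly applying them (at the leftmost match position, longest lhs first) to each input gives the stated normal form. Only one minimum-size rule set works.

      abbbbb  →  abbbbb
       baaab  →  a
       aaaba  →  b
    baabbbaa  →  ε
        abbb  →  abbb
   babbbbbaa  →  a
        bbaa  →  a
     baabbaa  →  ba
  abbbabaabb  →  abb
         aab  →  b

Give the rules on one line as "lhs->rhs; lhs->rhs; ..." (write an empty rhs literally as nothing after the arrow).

  | abbbbb
  | baaab => bab => a
  | aaaba => aba => b
  | baabbbaa => bbbbaa => bbaaa => aaaa => aa => ε

aa->; aba->b; bab->a; bba->aa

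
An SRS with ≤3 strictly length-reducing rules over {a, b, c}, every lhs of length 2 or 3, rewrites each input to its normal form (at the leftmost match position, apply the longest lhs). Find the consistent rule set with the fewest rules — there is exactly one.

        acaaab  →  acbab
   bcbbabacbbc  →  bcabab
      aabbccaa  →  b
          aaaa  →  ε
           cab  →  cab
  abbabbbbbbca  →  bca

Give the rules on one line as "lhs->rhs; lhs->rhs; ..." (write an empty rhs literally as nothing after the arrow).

  | acaaab => acbab
  | bcbbabacbbc => bcabacbbc => bcabacc => bcabab
  | aabbccaa => bbbccaa => bccaa => bbaa => aa => b
  | aaaa => baa => bb => ε

aa->b; bb->; cc->b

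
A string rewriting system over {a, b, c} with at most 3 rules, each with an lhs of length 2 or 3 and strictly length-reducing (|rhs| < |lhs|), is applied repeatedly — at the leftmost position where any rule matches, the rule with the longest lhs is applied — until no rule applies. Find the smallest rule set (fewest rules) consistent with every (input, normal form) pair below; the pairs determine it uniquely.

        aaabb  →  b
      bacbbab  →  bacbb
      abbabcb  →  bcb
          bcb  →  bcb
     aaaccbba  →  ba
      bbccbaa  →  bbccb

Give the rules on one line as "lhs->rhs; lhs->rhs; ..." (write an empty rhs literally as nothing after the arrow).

  | aaabb => abb => b
  | bacbbab => bacbb
  | abbabcb => babcb => bcb
  | bcb

aa->; ab->; acc->a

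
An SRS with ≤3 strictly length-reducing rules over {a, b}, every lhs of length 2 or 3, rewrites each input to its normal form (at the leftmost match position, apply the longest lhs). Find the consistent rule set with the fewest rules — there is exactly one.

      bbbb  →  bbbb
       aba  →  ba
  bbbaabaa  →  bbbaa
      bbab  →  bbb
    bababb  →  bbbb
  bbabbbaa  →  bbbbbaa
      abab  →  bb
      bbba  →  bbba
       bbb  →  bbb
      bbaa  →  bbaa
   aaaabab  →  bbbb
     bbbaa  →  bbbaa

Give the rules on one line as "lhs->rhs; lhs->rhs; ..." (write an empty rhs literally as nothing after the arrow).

aaa->bb; aab->; ab->b

  | bbbb
  | aba => ba
  | bbbaabaa => bbbaa
  | bbab => bbb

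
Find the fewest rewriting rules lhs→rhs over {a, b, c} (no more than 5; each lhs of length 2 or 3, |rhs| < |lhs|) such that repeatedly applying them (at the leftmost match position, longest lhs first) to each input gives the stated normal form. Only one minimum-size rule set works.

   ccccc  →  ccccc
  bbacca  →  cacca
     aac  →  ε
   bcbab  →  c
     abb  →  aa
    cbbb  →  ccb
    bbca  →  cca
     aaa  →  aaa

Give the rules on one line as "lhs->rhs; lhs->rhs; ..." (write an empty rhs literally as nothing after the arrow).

  | ccccc
  | bbacca => cacca
  | aac => ε
  | bcbab => bb => c

aac->; abb->aa; bb->c; cba->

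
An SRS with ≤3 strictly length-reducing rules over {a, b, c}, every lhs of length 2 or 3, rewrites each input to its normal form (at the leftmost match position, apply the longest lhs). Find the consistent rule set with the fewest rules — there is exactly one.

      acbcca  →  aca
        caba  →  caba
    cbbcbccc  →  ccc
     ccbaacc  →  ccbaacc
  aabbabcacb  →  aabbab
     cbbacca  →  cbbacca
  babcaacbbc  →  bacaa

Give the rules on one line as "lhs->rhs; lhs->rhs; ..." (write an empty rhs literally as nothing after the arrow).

  | acbcca => aca
  | caba
  | cbbcbccc => cbcbccc => bccc => ccc
  | ccbaacc

bc->c; cac->; cbc->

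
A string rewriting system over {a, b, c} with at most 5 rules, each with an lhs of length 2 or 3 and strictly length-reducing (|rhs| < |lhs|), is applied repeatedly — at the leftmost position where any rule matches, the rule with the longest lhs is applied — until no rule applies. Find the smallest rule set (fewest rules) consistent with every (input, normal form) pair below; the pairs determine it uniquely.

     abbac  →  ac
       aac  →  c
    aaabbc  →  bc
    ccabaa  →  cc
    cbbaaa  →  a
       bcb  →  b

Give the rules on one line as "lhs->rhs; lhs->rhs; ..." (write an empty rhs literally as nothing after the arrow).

  | abbac => bac => ac
  | aac => c
  | aaabbc => abbc => bc
  | ccabaa => ccaa => cc

aa->; ab->; ba->a; cb->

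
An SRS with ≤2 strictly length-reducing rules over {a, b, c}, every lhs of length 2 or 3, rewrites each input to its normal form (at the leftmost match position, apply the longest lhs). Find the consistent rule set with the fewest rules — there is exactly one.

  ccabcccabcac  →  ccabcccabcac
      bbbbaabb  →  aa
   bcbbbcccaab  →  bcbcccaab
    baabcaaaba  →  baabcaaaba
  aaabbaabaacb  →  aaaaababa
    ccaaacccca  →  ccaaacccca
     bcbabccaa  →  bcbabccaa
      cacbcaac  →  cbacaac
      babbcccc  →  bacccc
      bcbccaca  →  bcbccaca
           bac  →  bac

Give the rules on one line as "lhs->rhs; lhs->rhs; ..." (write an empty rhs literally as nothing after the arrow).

acb->ba; bb->

  | ccabcccabcac
  | bbbbaabb => bbaabb => aabb => aa
  | bcbbbcccaab => bcbcccaab
  | baabcaaaba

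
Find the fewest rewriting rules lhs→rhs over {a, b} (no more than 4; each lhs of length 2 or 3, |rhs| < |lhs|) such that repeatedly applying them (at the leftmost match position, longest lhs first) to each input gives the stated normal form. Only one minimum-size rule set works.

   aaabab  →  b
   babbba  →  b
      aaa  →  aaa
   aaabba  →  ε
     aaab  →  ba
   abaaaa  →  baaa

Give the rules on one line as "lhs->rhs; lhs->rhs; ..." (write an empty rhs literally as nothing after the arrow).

aab->bb; aba->b; abb->ba; bb->

  | aaabab => abbab => baab => bbb => b
  | babbba => bbaba => aba => b
  | aaa
  | aaabba => abbba => baba => bb => ε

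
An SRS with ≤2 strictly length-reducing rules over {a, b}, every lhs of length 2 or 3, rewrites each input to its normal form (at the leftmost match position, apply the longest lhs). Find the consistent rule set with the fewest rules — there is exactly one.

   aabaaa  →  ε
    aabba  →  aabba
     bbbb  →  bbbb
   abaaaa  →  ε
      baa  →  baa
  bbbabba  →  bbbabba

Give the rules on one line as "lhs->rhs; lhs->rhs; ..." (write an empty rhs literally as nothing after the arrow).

aaa->; aba->

  | aabaaa => aaa => ε
  | aabba
  | bbbb
  | abaaaa => aaa => ε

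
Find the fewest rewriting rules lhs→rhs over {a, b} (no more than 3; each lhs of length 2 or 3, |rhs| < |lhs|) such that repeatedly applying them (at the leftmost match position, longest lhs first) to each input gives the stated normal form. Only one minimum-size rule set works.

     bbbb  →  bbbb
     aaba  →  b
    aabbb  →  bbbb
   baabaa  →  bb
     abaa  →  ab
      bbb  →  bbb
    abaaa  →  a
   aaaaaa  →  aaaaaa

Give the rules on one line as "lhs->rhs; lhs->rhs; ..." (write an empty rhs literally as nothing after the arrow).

  | bbbb
  | aaba => bba => b
  | aabbb => bbbb
  | baabaa => bbaa => bb

aab->bb; ba->; baa->b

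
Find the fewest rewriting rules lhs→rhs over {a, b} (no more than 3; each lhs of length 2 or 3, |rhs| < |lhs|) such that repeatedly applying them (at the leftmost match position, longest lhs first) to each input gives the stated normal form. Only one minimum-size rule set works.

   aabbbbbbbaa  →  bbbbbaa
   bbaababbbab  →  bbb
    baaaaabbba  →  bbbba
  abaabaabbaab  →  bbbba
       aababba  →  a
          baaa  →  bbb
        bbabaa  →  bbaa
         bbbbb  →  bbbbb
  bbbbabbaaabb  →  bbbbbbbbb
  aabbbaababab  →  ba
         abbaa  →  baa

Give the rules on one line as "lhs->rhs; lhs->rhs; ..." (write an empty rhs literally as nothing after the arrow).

aaa->bb; ab->

  | aabbbbbbbaa => abbbbbbaa => bbbbbaa
  | bbaababbbab => bbaabbbab => bbabbab => bbbab => bbb
  | baaaaabbba => bbbaabbba => bbbabba => bbbba
  | abaabaabbaab => aabaabbaab => aaabbaab => bbbbaab => bbbba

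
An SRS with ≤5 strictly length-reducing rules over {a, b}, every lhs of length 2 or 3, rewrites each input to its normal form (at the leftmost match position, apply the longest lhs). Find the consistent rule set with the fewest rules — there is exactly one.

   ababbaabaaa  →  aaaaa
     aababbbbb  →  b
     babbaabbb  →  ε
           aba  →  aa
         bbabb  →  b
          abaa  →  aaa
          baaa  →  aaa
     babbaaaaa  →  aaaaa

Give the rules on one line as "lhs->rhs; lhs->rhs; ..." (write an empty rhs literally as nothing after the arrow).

abb->bb; ba->a; bb->b; bbb->

  | ababbaabaaa => aabbaabaaa => abbaabaaa => bbaabaaa => baabaaa => aabaaa => aaaaa
  | aababbbbb => aaabbbbb => aabbbbb => abbbbb => bbbbb => bb => b
  | babbaabbb => abbaabbb => bbaabbb => baabbb => aabbb => abbb => bbb => ε
  | aba => aa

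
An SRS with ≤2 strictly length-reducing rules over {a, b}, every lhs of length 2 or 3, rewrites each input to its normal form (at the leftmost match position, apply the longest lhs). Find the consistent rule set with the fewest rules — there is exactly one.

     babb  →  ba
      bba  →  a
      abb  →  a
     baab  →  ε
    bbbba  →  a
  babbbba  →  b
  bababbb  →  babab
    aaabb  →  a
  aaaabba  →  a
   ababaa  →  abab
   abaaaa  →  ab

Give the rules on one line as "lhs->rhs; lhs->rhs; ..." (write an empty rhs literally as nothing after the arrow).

aa->; bb->

  | babb => ba
  | bba => a
  | abb => a
  | baab => bb => ε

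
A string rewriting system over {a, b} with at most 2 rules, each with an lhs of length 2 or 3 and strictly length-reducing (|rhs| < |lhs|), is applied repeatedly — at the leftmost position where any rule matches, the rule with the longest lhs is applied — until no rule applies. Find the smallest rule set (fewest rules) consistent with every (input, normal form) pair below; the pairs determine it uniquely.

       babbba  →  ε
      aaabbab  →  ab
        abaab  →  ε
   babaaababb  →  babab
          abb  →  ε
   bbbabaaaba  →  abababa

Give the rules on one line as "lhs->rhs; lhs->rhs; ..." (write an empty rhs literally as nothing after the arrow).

aa->; bb->a

  | babbba => baaba => bba => aa => ε
  | aaabbab => abbab => aaab => ab
  | abaab => abb => aa => ε
  | babaaababb => babababb => bababaa => babab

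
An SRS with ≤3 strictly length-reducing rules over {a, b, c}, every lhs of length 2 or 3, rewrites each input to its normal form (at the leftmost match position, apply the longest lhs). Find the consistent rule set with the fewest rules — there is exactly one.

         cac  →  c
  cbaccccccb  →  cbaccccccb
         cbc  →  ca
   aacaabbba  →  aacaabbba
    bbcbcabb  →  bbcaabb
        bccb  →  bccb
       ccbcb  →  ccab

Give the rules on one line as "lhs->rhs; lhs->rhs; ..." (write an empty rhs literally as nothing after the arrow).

  | cac => c
  | cbaccccccb
  | cbc => ca
  | aacaabbba

cac->c; cbc->ca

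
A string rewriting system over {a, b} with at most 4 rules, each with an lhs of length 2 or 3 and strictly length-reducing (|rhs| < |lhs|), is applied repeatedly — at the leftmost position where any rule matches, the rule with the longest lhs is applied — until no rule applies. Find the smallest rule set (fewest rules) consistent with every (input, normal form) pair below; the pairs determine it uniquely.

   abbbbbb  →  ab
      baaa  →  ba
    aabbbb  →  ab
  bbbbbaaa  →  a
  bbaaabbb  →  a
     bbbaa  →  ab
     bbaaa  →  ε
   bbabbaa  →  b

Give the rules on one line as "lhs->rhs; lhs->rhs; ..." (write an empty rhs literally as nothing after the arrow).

  | abbbbbb => aabbbb => bbb => ab
  | baaa => ba
  | aabbbb => bbb => ab
  | bbbbbaaa => abbbaaa => aabaaa => aaa => a

aa->; aab->; bb->a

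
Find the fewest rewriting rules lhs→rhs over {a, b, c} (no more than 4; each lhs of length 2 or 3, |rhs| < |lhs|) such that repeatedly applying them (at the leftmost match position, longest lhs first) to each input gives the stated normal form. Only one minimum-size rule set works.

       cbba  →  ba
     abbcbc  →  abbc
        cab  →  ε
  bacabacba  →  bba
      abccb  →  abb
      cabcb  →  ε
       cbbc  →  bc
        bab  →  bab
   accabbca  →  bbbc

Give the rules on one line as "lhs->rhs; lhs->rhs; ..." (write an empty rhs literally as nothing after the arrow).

  | cbba => ba
  | abbcbc => abbc
  | cab => cb => ε
  | bacabacba => bacbacba => baacba => bbcba => bba

aa->b; ca->c; cb->; cc->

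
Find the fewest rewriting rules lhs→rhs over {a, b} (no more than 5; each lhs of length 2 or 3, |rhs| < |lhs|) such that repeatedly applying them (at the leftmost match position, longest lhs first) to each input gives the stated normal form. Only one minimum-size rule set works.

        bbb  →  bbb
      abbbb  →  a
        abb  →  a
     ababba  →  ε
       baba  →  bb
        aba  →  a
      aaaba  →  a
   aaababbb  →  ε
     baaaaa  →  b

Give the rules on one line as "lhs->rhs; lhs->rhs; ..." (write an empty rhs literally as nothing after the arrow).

aa->; ab->; abb->a; ba->b

  | bbb
  | abbbb => abb => a
  | abb => a
  | ababba => abba => aa => ε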